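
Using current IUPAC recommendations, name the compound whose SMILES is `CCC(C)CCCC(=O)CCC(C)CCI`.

1-iodo-3,10-dimethyldodecan-6-one

The longest chain bearing the carbonyl is 12 carbons long (dodecane).
The highest-priority functional group is a ketone (C=O on an internal carbon), so the name ends in -one.
Number the chain so that numbering from this end puts the carbonyl group at C-6 rather than C-7.
That gives the carbonyl at C-6; an iodo group at C-1; methyl groups at C-3 and C-10.
The substituents are ordered alphabetically, ignoring any di-/tri- multipliers.
The name is 1-iodo-3,10-dimethyldodecan-6-one.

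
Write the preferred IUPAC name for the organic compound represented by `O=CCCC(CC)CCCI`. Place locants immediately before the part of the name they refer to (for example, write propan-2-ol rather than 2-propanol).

The longest chain bearing the –CHO group is 7 carbons long (heptane).
An aldehyde (terminal –CHO) is the principal characteristic group, giving the suffix -al.
The numbering direction is chosen so that the aldehyde carbon is C-1 by definition.
This places an ethyl group at C-4; an iodo group at C-7.
The substituents are ordered alphabetically, ignoring any di-/tri- multipliers.
Assembling the pieces gives 4-ethyl-7-iodoheptanal.

4-ethyl-7-iodoheptanal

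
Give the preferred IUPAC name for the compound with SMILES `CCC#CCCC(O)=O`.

hept-4-ynoic acid

The longest chain bearing the –COOH group and the multiple bond is 7 carbons long (heptane).
The principal characteristic group is a carboxylic acid (terminal –COOH), named with the suffix -oic acid.
There is one C≡C triple bond, indicated by the ending -yne.
Choose the numbering such that the carboxylic acid carbon is C-1 by definition.
With this numbering: the triple bond between C-4 and C-5.
Putting it together: hept-4-ynoic acid.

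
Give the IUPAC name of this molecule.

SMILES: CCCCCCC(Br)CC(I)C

4-bromo-2-iododecane

The parent chain contains 10 carbons (decane).
Number the chain so that the substituent locant set {2,4} is lower than {7,9} at the first point of difference.
That gives a bromo group at C-4; an iodo group at C-2.
The substituents are ordered alphabetically, ignoring any di-/tri- multipliers.
The name is 4-bromo-2-iododecane.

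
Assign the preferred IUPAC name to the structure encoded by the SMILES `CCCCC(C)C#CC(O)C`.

5-methylnon-3-yn-2-ol

The longest chain bearing the –OH group and the multiple bond is 9 carbons long (nonane).
The principal characteristic group is an alcohol (–OH), named with the suffix -ol.
There is one C≡C triple bond, indicated by the ending -yne.
The numbering direction is chosen so that numbering from this end puts the hydroxyl group at C-2 rather than C-8.
This places the hydroxyl at C-2; the triple bond between C-3 and C-4; a methyl group at C-5.
Assembling the pieces gives 5-methylnon-3-yn-2-ol.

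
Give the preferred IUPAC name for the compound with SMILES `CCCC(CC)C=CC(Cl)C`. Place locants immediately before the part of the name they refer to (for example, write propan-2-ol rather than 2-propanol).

The longest carbon chain that includes the multiple bond has 8 carbons, so the parent hydride is octane.
The chain contains a C=C double bond, so the unsaturation ending is -ene.
Number the chain so that numbering from this end puts the double bond at C-3 rather than C-5.
This places the double bond between C-3 and C-4; a chloro group at C-2; an ethyl group at C-5.
Substituent prefixes are cited in alphabetical order (multiplying prefixes like di-/tri- are ignored for ordering).
Assembling the pieces gives 2-chloro-5-ethyloct-3-ene.

2-chloro-5-ethyloct-3-ene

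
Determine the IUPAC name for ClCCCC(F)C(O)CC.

7-chloro-4-fluoroheptan-3-ol

The longest chain bearing the –OH group is 7 carbons long (heptane).
The principal characteristic group is an alcohol (–OH), named with the suffix -ol.
Choose the numbering such that numbering from this end puts the hydroxyl group at C-3 rather than C-5.
That gives the hydroxyl at C-3; a chloro group at C-7; a fluoro group at C-4.
The substituents are ordered alphabetically, ignoring any di-/tri- multipliers.
Assembling the pieces gives 7-chloro-4-fluoroheptan-3-ol.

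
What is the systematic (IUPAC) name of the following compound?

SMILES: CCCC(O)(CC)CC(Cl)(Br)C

2-bromo-2-chloro-4-ethylheptan-4-ol

The longest carbon chain that includes the –OH group has 7 carbons, so the parent hydride is heptane.
The highest-priority functional group is an alcohol (–OH), so the name ends in -ol.
Number the chain so that the substituent locant set {2,2,4} is lower than {4,6,6} at the first point of difference.
That gives the hydroxyl at C-4; a bromo group at C-2; a chloro group at C-2; an ethyl group at C-4.
Substituent prefixes are cited in alphabetical order (multiplying prefixes like di-/tri- are ignored for ordering).
Putting it together: 2-bromo-2-chloro-4-ethylheptan-4-ol.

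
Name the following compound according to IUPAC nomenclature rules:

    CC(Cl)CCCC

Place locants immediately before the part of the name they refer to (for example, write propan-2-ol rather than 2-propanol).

The longest continuous carbon chain has 6 atoms, so the parent hydride is hexane.
Number the chain so that the substituent locant set {2} is lower than {5} at the first point of difference.
With this numbering: a chloro group at C-2.
The name is 2-chlorohexane.

2-chlorohexane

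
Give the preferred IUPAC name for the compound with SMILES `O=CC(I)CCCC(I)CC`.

The longest chain bearing the –CHO group is 8 carbons long (octane).
The highest-priority functional group is an aldehyde (terminal –CHO), so the name ends in -al.
Number the chain so that the aldehyde carbon is C-1 by definition.
With this numbering: iodo groups at C-2 and C-6.
Assembling the pieces gives 2,6-diiodooctanal.

2,6-diiodooctanal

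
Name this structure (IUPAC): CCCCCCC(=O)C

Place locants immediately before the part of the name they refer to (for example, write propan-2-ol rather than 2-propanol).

The longest carbon chain that includes the carbonyl has 8 carbons, so the parent hydride is octane.
The highest-priority functional group is a ketone (C=O on an internal carbon), so the name ends in -one.
Choose the numbering such that numbering from this end puts the carbonyl group at C-2 rather than C-7.
This places the carbonyl at C-2.
Assembling the pieces gives octan-2-one.

octan-2-one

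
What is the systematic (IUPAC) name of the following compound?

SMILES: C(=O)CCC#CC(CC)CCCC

6-ethyldec-4-ynal

Counting along the main chain through the –CHO group and the multiple bond gives 10 carbons: the parent is decane.
An aldehyde (terminal –CHO) is the principal characteristic group, giving the suffix -al.
A C≡C triple bond in the chain gives the infix -yne-.
Choose the numbering such that the aldehyde carbon is C-1 by definition.
With this numbering: the triple bond between C-4 and C-5; an ethyl group at C-6.
Assembling the pieces gives 6-ethyldec-4-ynal.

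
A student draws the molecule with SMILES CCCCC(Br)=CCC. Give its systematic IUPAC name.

4-bromooct-3-ene

The longest chain bearing the multiple bond is 8 carbons long (octane).
The chain contains a C=C double bond, so the unsaturation ending is -ene.
The numbering direction is chosen so that numbering from this end puts the double bond at C-3 rather than C-5.
With this numbering: the double bond between C-3 and C-4; a bromo group at C-4.
Assembling the pieces gives 4-bromooct-3-ene.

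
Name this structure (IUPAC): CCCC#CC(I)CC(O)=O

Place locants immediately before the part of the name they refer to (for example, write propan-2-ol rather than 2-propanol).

The longest carbon chain that includes the –COOH group and the multiple bond has 8 carbons, so the parent hydride is octane.
A carboxylic acid (terminal –COOH) is the principal characteristic group, giving the suffix -oic acid.
The chain contains a C≡C triple bond, so the unsaturation ending is -yne.
The numbering direction is chosen so that the carboxylic acid carbon is C-1 by definition.
This places the triple bond between C-4 and C-5; an iodo group at C-3.
The name is 3-iodooct-4-ynoic acid.

3-iodooct-4-ynoic acid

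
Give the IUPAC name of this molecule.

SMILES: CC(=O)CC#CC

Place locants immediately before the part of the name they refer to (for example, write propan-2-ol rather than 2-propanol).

Counting along the main chain through the carbonyl and the multiple bond gives 6 carbons: the parent is hexane.
The principal characteristic group is a ketone (C=O on an internal carbon), named with the suffix -one.
A C≡C triple bond in the chain gives the infix -yne-.
Number the chain so that numbering from this end puts the carbonyl group at C-2 rather than C-5.
That gives the carbonyl at C-2; the triple bond between C-4 and C-5.
The name is hex-4-yn-2-one.

hex-4-yn-2-one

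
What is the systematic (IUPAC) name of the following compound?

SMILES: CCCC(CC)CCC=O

Counting along the main chain through the –CHO group gives 7 carbons: the parent is heptane.
An aldehyde (terminal –CHO) is the principal characteristic group, giving the suffix -al.
Choose the numbering such that the aldehyde carbon is C-1 by definition.
This places an ethyl group at C-4.
The name is 4-ethylheptanal.

4-ethylheptanal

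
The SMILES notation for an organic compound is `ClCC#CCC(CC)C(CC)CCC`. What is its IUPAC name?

The longest carbon chain that includes the multiple bond has 9 carbons, so the parent hydride is nonane.
A C≡C triple bond in the chain gives the infix -yne-.
Choose the numbering such that numbering from this end puts the triple bond at C-2 rather than C-7.
With this numbering: the triple bond between C-2 and C-3; a chloro group at C-1; ethyl groups at C-5 and C-6.
The substituents are ordered alphabetically, ignoring any di-/tri- multipliers.
The name is 1-chloro-5,6-diethylnon-2-yne.

1-chloro-5,6-diethylnon-2-yne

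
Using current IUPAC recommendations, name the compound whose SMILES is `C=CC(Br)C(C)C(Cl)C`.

Counting along the main chain through the multiple bond gives 6 carbons: the parent is hexane.
A C=C double bond in the chain gives the infix -ene-.
The numbering direction is chosen so that numbering from this end puts the double bond at C-1 rather than C-5.
This places the double bond between C-1 and C-2; a bromo group at C-3; a chloro group at C-5; a methyl group at C-4.
Substituent prefixes are cited in alphabetical order (multiplying prefixes like di-/tri- are ignored for ordering).
Putting it together: 3-bromo-5-chloro-4-methylhex-1-ene.

3-bromo-5-chloro-4-methylhex-1-ene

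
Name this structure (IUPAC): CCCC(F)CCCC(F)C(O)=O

Counting along the main chain through the –COOH group gives 9 carbons: the parent is nonane.
The highest-priority functional group is a carboxylic acid (terminal –COOH), so the name ends in -oic acid.
Choose the numbering such that the carboxylic acid carbon is C-1 by definition.
That gives fluoro groups at C-2 and C-6.
The name is 2,6-difluorononanoic acid.

2,6-difluorononanoic acid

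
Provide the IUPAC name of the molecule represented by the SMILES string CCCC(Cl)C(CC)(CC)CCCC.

4-chloro-5,5-diethylnonane

The longest carbon chain is 9 atoms: the parent is nonane.
The numbering direction is chosen so that the substituent locant set {4,5,5} is lower than {5,5,6} at the first point of difference.
This places a chloro group at C-4; two ethyl groups at C-5.
Substituent prefixes are cited in alphabetical order (multiplying prefixes like di-/tri- are ignored for ordering).
Assembling the pieces gives 4-chloro-5,5-diethylnonane.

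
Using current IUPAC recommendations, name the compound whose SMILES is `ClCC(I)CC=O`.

4-chloro-3-iodobutanal

The longest chain bearing the –CHO group is 4 carbons long (butane).
The highest-priority functional group is an aldehyde (terminal –CHO), so the name ends in -al.
Number the chain so that the aldehyde carbon is C-1 by definition.
With this numbering: a chloro group at C-4; an iodo group at C-3.
Prefixes are listed alphabetically: chloro, iodo.
The name is 4-chloro-3-iodobutanal.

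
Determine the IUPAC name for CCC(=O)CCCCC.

The longest chain bearing the carbonyl is 8 carbons long (octane).
The highest-priority functional group is a ketone (C=O on an internal carbon), so the name ends in -one.
Number the chain so that numbering from this end puts the carbonyl group at C-3 rather than C-6.
That gives the carbonyl at C-3.
Putting it together: octan-3-one.

octan-3-one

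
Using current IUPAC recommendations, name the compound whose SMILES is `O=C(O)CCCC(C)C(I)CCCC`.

Counting along the main chain through the –COOH group gives 10 carbons: the parent is decane.
The highest-priority functional group is a carboxylic acid (terminal –COOH), so the name ends in -oic acid.
The numbering direction is chosen so that the carboxylic acid carbon is C-1 by definition.
This places an iodo group at C-6; a methyl group at C-5.
Substituent prefixes are cited in alphabetical order (multiplying prefixes like di-/tri- are ignored for ordering).
Assembling the pieces gives 6-iodo-5-methyldecanoic acid.

6-iodo-5-methyldecanoic acid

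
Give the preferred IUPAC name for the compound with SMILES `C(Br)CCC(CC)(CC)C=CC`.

7-bromo-4,4-diethylhept-2-ene

The longest chain bearing the multiple bond is 7 carbons long (heptane).
The chain contains a C=C double bond, so the unsaturation ending is -ene.
The numbering direction is chosen so that numbering from this end puts the double bond at C-2 rather than C-5.
This places the double bond between C-2 and C-3; a bromo group at C-7; two ethyl groups at C-4.
The substituents are ordered alphabetically, ignoring any di-/tri- multipliers.
Putting it together: 7-bromo-4,4-diethylhept-2-ene.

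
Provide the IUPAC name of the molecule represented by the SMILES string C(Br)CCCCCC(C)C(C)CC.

The longest carbon chain is 10 atoms: the parent is decane.
The numbering direction is chosen so that the substituent locant set {1,7,8} is lower than {3,4,10} at the first point of difference.
This places a bromo group at C-1; methyl groups at C-7 and C-8.
The substituents are ordered alphabetically, ignoring any di-/tri- multipliers.
The name is 1-bromo-7,8-dimethyldecane.

1-bromo-7,8-dimethyldecane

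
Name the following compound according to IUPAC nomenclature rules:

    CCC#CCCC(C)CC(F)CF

Counting along the main chain through the multiple bond gives 10 carbons: the parent is decane.
There is one C≡C triple bond, indicated by the ending -yne.
Number the chain so that numbering from this end puts the triple bond at C-3 rather than C-7.
With this numbering: the triple bond between C-3 and C-4; fluoro groups at C-9 and C-10; a methyl group at C-7.
The substituents are ordered alphabetically, ignoring any di-/tri- multipliers.
Assembling the pieces gives 9,10-difluoro-7-methyldec-3-yne.

9,10-difluoro-7-methyldec-3-yne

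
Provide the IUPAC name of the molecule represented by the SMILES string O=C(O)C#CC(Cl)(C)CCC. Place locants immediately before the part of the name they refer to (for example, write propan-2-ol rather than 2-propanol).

4-chloro-4-methylhept-2-ynoic acid

Counting along the main chain through the –COOH group and the multiple bond gives 7 carbons: the parent is heptane.
A carboxylic acid (terminal –COOH) is the principal characteristic group, giving the suffix -oic acid.
The chain contains a C≡C triple bond, so the unsaturation ending is -yne.
Number the chain so that the carboxylic acid carbon is C-1 by definition.
With this numbering: the triple bond between C-2 and C-3; a chloro group at C-4; a methyl group at C-4.
Substituent prefixes are cited in alphabetical order (multiplying prefixes like di-/tri- are ignored for ordering).
Putting it together: 4-chloro-4-methylhept-2-ynoic acid.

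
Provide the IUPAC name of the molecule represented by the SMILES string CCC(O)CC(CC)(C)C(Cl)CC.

Counting along the main chain through the –OH group gives 8 carbons: the parent is octane.
An alcohol (–OH) is the principal characteristic group, giving the suffix -ol.
Choose the numbering such that numbering from this end puts the hydroxyl group at C-3 rather than C-6.
This places the hydroxyl at C-3; a chloro group at C-6; an ethyl group at C-5; a methyl group at C-5.
Substituent prefixes are cited in alphabetical order (multiplying prefixes like di-/tri- are ignored for ordering).
Putting it together: 6-chloro-5-ethyl-5-methyloctan-3-ol.

6-chloro-5-ethyl-5-methyloctan-3-ol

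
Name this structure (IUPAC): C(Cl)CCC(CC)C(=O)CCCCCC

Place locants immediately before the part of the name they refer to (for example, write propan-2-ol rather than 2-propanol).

1-chloro-4-ethylundecan-5-one

The longest chain bearing the carbonyl is 11 carbons long (undecane).
A ketone (C=O on an internal carbon) is the principal characteristic group, giving the suffix -one.
Number the chain so that numbering from this end puts the carbonyl group at C-5 rather than C-7.
That gives the carbonyl at C-5; a chloro group at C-1; an ethyl group at C-4.
The substituents are ordered alphabetically, ignoring any di-/tri- multipliers.
Assembling the pieces gives 1-chloro-4-ethylundecan-5-one.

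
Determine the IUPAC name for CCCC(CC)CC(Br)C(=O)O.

2-bromo-4-ethylheptanoic acid

The longest chain bearing the –COOH group is 7 carbons long (heptane).
A carboxylic acid (terminal –COOH) is the principal characteristic group, giving the suffix -oic acid.
Number the chain so that the carboxylic acid carbon is C-1 by definition.
This places a bromo group at C-2; an ethyl group at C-4.
Substituent prefixes are cited in alphabetical order (multiplying prefixes like di-/tri- are ignored for ordering).
The name is 2-bromo-4-ethylheptanoic acid.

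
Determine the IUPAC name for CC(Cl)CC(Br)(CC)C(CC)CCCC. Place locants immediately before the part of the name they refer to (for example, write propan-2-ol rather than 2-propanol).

4-bromo-2-chloro-4,5-diethylnonane

The longest continuous carbon chain has 9 atoms, so the parent hydride is nonane.
The numbering direction is chosen so that the substituent locant set {2,4,4,5} is lower than {5,6,6,8} at the first point of difference.
That gives a bromo group at C-4; a chloro group at C-2; ethyl groups at C-4 and C-5.
Prefixes are listed alphabetically: bromo, chloro, ethyl.
Putting it together: 4-bromo-2-chloro-4,5-diethylnonane.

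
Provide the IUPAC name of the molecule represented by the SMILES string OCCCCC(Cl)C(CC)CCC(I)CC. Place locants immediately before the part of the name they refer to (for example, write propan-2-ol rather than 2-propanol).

5-chloro-6-ethyl-9-iodoundecan-1-ol

The longest chain bearing the –OH group is 11 carbons long (undecane).
The principal characteristic group is an alcohol (–OH), named with the suffix -ol.
The numbering direction is chosen so that numbering from this end puts the hydroxyl group at C-1 rather than C-11.
That gives the hydroxyl at C-1; a chloro group at C-5; an ethyl group at C-6; an iodo group at C-9.
The substituents are ordered alphabetically, ignoring any di-/tri- multipliers.
The name is 5-chloro-6-ethyl-9-iodoundecan-1-ol.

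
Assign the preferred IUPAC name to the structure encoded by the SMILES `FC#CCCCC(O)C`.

7-fluorohept-6-yn-2-ol

Counting along the main chain through the –OH group and the multiple bond gives 7 carbons: the parent is heptane.
The highest-priority functional group is an alcohol (–OH), so the name ends in -ol.
The chain contains a C≡C triple bond, so the unsaturation ending is -yne.
The numbering direction is chosen so that numbering from this end puts the hydroxyl group at C-2 rather than C-6.
That gives the hydroxyl at C-2; the triple bond between C-6 and C-7; a fluoro group at C-7.
The name is 7-fluorohept-6-yn-2-ol.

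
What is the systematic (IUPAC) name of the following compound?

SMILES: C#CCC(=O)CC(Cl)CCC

The longest chain bearing the carbonyl and the multiple bond is 9 carbons long (nonane).
A ketone (C=O on an internal carbon) is the principal characteristic group, giving the suffix -one.
There is one C≡C triple bond, indicated by the ending -yne.
Choose the numbering such that numbering from this end puts the carbonyl group at C-4 rather than C-6.
This places the carbonyl at C-4; the triple bond between C-1 and C-2; a chloro group at C-6.
Assembling the pieces gives 6-chloronon-1-yn-4-one.

6-chloronon-1-yn-4-one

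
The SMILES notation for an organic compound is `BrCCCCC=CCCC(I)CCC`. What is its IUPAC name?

1-bromo-9-iodododec-5-ene

The longest chain bearing the multiple bond is 12 carbons long (dodecane).
The chain contains a C=C double bond, so the unsaturation ending is -ene.
Number the chain so that numbering from this end puts the double bond at C-5 rather than C-7.
That gives the double bond between C-5 and C-6; a bromo group at C-1; an iodo group at C-9.
The substituents are ordered alphabetically, ignoring any di-/tri- multipliers.
The name is 1-bromo-9-iodododec-5-ene.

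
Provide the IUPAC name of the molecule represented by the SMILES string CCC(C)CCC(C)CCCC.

3,6-dimethyldecane

The parent chain contains 10 carbons (decane).
The numbering direction is chosen so that the substituent locant set {3,6} is lower than {5,8} at the first point of difference.
With this numbering: methyl groups at C-3 and C-6.
The name is 3,6-dimethyldecane.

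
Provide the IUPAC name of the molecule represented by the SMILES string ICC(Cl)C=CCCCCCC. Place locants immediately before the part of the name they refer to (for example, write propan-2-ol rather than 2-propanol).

2-chloro-1-iododec-3-ene

Counting along the main chain through the multiple bond gives 10 carbons: the parent is decane.
There is one C=C double bond, indicated by the ending -ene.
Choose the numbering such that numbering from this end puts the double bond at C-3 rather than C-7.
With this numbering: the double bond between C-3 and C-4; a chloro group at C-2; an iodo group at C-1.
Prefixes are listed alphabetically: chloro, iodo.
Assembling the pieces gives 2-chloro-1-iododec-3-ene.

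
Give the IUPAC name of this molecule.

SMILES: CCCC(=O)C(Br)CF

2-bromo-1-fluorohexan-3-one

Counting along the main chain through the carbonyl gives 6 carbons: the parent is hexane.
The highest-priority functional group is a ketone (C=O on an internal carbon), so the name ends in -one.
Choose the numbering such that numbering from this end puts the carbonyl group at C-3 rather than C-4.
With this numbering: the carbonyl at C-3; a bromo group at C-2; a fluoro group at C-1.
Prefixes are listed alphabetically: bromo, fluoro.
The name is 2-bromo-1-fluorohexan-3-one.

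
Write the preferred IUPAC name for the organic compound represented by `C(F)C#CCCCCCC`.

Counting along the main chain through the multiple bond gives 9 carbons: the parent is nonane.
A C≡C triple bond in the chain gives the infix -yne-.
The numbering direction is chosen so that numbering from this end puts the triple bond at C-2 rather than C-7.
With this numbering: the triple bond between C-2 and C-3; a fluoro group at C-1.
The name is 1-fluoronon-2-yne.

1-fluoronon-2-yne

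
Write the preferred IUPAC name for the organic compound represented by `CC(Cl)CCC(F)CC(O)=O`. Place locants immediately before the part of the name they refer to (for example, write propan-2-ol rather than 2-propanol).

Counting along the main chain through the –COOH group gives 7 carbons: the parent is heptane.
The highest-priority functional group is a carboxylic acid (terminal –COOH), so the name ends in -oic acid.
The numbering direction is chosen so that the carboxylic acid carbon is C-1 by definition.
That gives a chloro group at C-6; a fluoro group at C-3.
The substituents are ordered alphabetically, ignoring any di-/tri- multipliers.
Putting it together: 6-chloro-3-fluoroheptanoic acid.

6-chloro-3-fluoroheptanoic acid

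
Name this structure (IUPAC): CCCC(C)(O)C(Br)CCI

The longest chain bearing the –OH group is 7 carbons long (heptane).
The highest-priority functional group is an alcohol (–OH), so the name ends in -ol.
Number the chain so that the substituent locant set {1,3,4} is lower than {4,5,7} at the first point of difference.
With this numbering: the hydroxyl at C-4; a bromo group at C-3; an iodo group at C-1; a methyl group at C-4.
Substituent prefixes are cited in alphabetical order (multiplying prefixes like di-/tri- are ignored for ordering).
Assembling the pieces gives 3-bromo-1-iodo-4-methylheptan-4-ol.

3-bromo-1-iodo-4-methylheptan-4-ol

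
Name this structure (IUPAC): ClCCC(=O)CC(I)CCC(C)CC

1-chloro-5-iodo-8-methyldecan-3-one

Counting along the main chain through the carbonyl gives 10 carbons: the parent is decane.
A ketone (C=O on an internal carbon) is the principal characteristic group, giving the suffix -one.
Number the chain so that numbering from this end puts the carbonyl group at C-3 rather than C-8.
With this numbering: the carbonyl at C-3; a chloro group at C-1; an iodo group at C-5; a methyl group at C-8.
Prefixes are listed alphabetically: chloro, iodo, methyl.
The name is 1-chloro-5-iodo-8-methyldecan-3-one.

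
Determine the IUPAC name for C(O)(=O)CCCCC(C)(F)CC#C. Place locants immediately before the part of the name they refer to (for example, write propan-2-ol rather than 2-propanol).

6-fluoro-6-methylnon-8-ynoic acid

The longest chain bearing the –COOH group and the multiple bond is 9 carbons long (nonane).
A carboxylic acid (terminal –COOH) is the principal characteristic group, giving the suffix -oic acid.
There is one C≡C triple bond, indicated by the ending -yne.
Number the chain so that the carboxylic acid carbon is C-1 by definition.
This places the triple bond between C-8 and C-9; a fluoro group at C-6; a methyl group at C-6.
Prefixes are listed alphabetically: fluoro, methyl.
Putting it together: 6-fluoro-6-methylnon-8-ynoic acid.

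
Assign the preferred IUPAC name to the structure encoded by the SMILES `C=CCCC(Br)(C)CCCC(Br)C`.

The longest carbon chain that includes the multiple bond has 10 carbons, so the parent hydride is decane.
There is one C=C double bond, indicated by the ending -ene.
The numbering direction is chosen so that numbering from this end puts the double bond at C-1 rather than C-9.
This places the double bond between C-1 and C-2; bromo groups at C-5 and C-9; a methyl group at C-5.
Substituent prefixes are cited in alphabetical order (multiplying prefixes like di-/tri- are ignored for ordering).
The name is 5,9-dibromo-5-methyldec-1-ene.

5,9-dibromo-5-methyldec-1-ene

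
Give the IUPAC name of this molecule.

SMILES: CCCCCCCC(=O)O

octanoic acid

Counting along the main chain through the –COOH group gives 8 carbons: the parent is octane.
The highest-priority functional group is a carboxylic acid (terminal –COOH), so the name ends in -oic acid.
Choose the numbering such that the carboxylic acid carbon is C-1 by definition.
Putting it together: octanoic acid.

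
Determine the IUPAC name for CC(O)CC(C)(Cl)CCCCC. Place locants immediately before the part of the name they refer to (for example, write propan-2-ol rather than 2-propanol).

4-chloro-4-methylnonan-2-ol

The longest chain bearing the –OH group is 9 carbons long (nonane).
The highest-priority functional group is an alcohol (–OH), so the name ends in -ol.
The numbering direction is chosen so that numbering from this end puts the hydroxyl group at C-2 rather than C-8.
That gives the hydroxyl at C-2; a chloro group at C-4; a methyl group at C-4.
Prefixes are listed alphabetically: chloro, methyl.
The name is 4-chloro-4-methylnonan-2-ol.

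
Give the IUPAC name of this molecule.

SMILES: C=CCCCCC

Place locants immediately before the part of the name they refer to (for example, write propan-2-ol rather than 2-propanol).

The longest chain bearing the multiple bond is 7 carbons long (heptane).
A C=C double bond in the chain gives the infix -ene-.
The numbering direction is chosen so that numbering from this end puts the double bond at C-1 rather than C-6.
That gives the double bond between C-1 and C-2.
The name is hept-1-ene.

hept-1-ene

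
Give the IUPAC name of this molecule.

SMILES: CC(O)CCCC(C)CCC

6-methylnonan-2-ol

The longest carbon chain that includes the –OH group has 9 carbons, so the parent hydride is nonane.
The highest-priority functional group is an alcohol (–OH), so the name ends in -ol.
The numbering direction is chosen so that numbering from this end puts the hydroxyl group at C-2 rather than C-8.
That gives the hydroxyl at C-2; a methyl group at C-6.
Putting it together: 6-methylnonan-2-ol.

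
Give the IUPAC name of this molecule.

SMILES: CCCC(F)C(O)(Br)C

2-bromo-3-fluorohexan-2-ol

The longest carbon chain that includes the –OH group has 6 carbons, so the parent hydride is hexane.
The principal characteristic group is an alcohol (–OH), named with the suffix -ol.
Choose the numbering such that numbering from this end puts the hydroxyl group at C-2 rather than C-5.
With this numbering: the hydroxyl at C-2; a bromo group at C-2; a fluoro group at C-3.
The substituents are ordered alphabetically, ignoring any di-/tri- multipliers.
Assembling the pieces gives 2-bromo-3-fluorohexan-2-ol.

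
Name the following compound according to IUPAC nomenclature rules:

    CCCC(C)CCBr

The longest continuous carbon chain has 6 atoms, so the parent hydride is hexane.
Number the chain so that the substituent locant set {1,3} is lower than {4,6} at the first point of difference.
This places a bromo group at C-1; a methyl group at C-3.
Substituent prefixes are cited in alphabetical order (multiplying prefixes like di-/tri- are ignored for ordering).
Putting it together: 1-bromo-3-methylhexane.

1-bromo-3-methylhexane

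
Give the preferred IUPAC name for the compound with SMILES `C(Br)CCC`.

The parent chain contains 4 carbons (butane).
Number the chain so that the substituent locant set {1} is lower than {4} at the first point of difference.
This places a bromo group at C-1.
Putting it together: 1-bromobutane.

1-bromobutane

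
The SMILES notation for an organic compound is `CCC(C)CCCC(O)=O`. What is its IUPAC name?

Counting along the main chain through the –COOH group gives 7 carbons: the parent is heptane.
A carboxylic acid (terminal –COOH) is the principal characteristic group, giving the suffix -oic acid.
Number the chain so that the carboxylic acid carbon is C-1 by definition.
This places a methyl group at C-5.
Assembling the pieces gives 5-methylheptanoic acid.

5-methylheptanoic acid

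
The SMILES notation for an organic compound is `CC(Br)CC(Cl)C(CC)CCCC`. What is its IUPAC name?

2-bromo-4-chloro-5-ethylnonane

The parent chain contains 9 carbons (nonane).
Number the chain so that the substituent locant set {2,4,5} is lower than {5,6,8} at the first point of difference.
With this numbering: a bromo group at C-2; a chloro group at C-4; an ethyl group at C-5.
The substituents are ordered alphabetically, ignoring any di-/tri- multipliers.
Putting it together: 2-bromo-4-chloro-5-ethylnonane.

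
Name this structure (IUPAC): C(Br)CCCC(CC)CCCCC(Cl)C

The longest carbon chain is 11 atoms: the parent is undecane.
The numbering direction is chosen so that the substituent locant set {1,5,10} is lower than {2,7,11} at the first point of difference.
That gives a bromo group at C-1; a chloro group at C-10; an ethyl group at C-5.
Prefixes are listed alphabetically: bromo, chloro, ethyl.
The name is 1-bromo-10-chloro-5-ethylundecane.

1-bromo-10-chloro-5-ethylundecane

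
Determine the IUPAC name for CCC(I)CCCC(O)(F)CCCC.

5-fluoro-9-iodoundecan-5-ol

Counting along the main chain through the –OH group gives 11 carbons: the parent is undecane.
An alcohol (–OH) is the principal characteristic group, giving the suffix -ol.
Number the chain so that numbering from this end puts the hydroxyl group at C-5 rather than C-7.
That gives the hydroxyl at C-5; a fluoro group at C-5; an iodo group at C-9.
Substituent prefixes are cited in alphabetical order (multiplying prefixes like di-/tri- are ignored for ordering).
The name is 5-fluoro-9-iodoundecan-5-ol.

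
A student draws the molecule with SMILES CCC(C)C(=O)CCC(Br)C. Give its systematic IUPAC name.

7-bromo-3-methyloctan-4-one

The longest chain bearing the carbonyl is 8 carbons long (octane).
The principal characteristic group is a ketone (C=O on an internal carbon), named with the suffix -one.
Number the chain so that numbering from this end puts the carbonyl group at C-4 rather than C-5.
This places the carbonyl at C-4; a bromo group at C-7; a methyl group at C-3.
Prefixes are listed alphabetically: bromo, methyl.
The name is 7-bromo-3-methyloctan-4-one.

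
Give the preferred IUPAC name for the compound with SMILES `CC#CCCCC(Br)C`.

The longest carbon chain that includes the multiple bond has 8 carbons, so the parent hydride is octane.
The chain contains a C≡C triple bond, so the unsaturation ending is -yne.
Choose the numbering such that numbering from this end puts the triple bond at C-2 rather than C-6.
That gives the triple bond between C-2 and C-3; a bromo group at C-7.
The name is 7-bromooct-2-yne.

7-bromooct-2-yne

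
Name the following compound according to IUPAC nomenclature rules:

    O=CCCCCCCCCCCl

10-chlorodecanal

The longest carbon chain that includes the –CHO group has 10 carbons, so the parent hydride is decane.
The highest-priority functional group is an aldehyde (terminal –CHO), so the name ends in -al.
Number the chain so that the aldehyde carbon is C-1 by definition.
That gives a chloro group at C-10.
Assembling the pieces gives 10-chlorodecanal.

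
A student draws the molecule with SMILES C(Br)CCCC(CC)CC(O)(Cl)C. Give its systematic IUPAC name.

8-bromo-2-chloro-4-ethyloctan-2-ol

The longest carbon chain that includes the –OH group has 8 carbons, so the parent hydride is octane.
The principal characteristic group is an alcohol (–OH), named with the suffix -ol.
Choose the numbering such that numbering from this end puts the hydroxyl group at C-2 rather than C-7.
This places the hydroxyl at C-2; a bromo group at C-8; a chloro group at C-2; an ethyl group at C-4.
Substituent prefixes are cited in alphabetical order (multiplying prefixes like di-/tri- are ignored for ordering).
Assembling the pieces gives 8-bromo-2-chloro-4-ethyloctan-2-ol.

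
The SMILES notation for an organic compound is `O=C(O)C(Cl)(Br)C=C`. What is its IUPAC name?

The longest carbon chain that includes the –COOH group and the multiple bond has 4 carbons, so the parent hydride is butane.
A carboxylic acid (terminal –COOH) is the principal characteristic group, giving the suffix -oic acid.
A C=C double bond in the chain gives the infix -ene-.
Choose the numbering such that the carboxylic acid carbon is C-1 by definition.
With this numbering: the double bond between C-3 and C-4; a bromo group at C-2; a chloro group at C-2.
The substituents are ordered alphabetically, ignoring any di-/tri- multipliers.
Putting it together: 2-bromo-2-chlorobut-3-enoic acid.

2-bromo-2-chlorobut-3-enoic acid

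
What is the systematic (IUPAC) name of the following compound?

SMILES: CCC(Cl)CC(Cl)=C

2,4-dichlorohex-1-ene

The longest carbon chain that includes the multiple bond has 6 carbons, so the parent hydride is hexane.
There is one C=C double bond, indicated by the ending -ene.
Choose the numbering such that numbering from this end puts the double bond at C-1 rather than C-5.
This places the double bond between C-1 and C-2; chloro groups at C-2 and C-4.
Assembling the pieces gives 2,4-dichlorohex-1-ene.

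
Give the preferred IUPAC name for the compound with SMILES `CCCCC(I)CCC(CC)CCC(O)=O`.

The longest chain bearing the –COOH group is 11 carbons long (undecane).
A carboxylic acid (terminal –COOH) is the principal characteristic group, giving the suffix -oic acid.
Choose the numbering such that the carboxylic acid carbon is C-1 by definition.
That gives an ethyl group at C-4; an iodo group at C-7.
Substituent prefixes are cited in alphabetical order (multiplying prefixes like di-/tri- are ignored for ordering).
Putting it together: 4-ethyl-7-iodoundecanoic acid.

4-ethyl-7-iodoundecanoic acid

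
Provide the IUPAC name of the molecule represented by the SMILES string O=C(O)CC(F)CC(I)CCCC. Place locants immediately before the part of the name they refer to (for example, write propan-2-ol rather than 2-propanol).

3-fluoro-5-iodononanoic acid

The longest chain bearing the –COOH group is 9 carbons long (nonane).
The principal characteristic group is a carboxylic acid (terminal –COOH), named with the suffix -oic acid.
The numbering direction is chosen so that the carboxylic acid carbon is C-1 by definition.
That gives a fluoro group at C-3; an iodo group at C-5.
Substituent prefixes are cited in alphabetical order (multiplying prefixes like di-/tri- are ignored for ordering).
Assembling the pieces gives 3-fluoro-5-iodononanoic acid.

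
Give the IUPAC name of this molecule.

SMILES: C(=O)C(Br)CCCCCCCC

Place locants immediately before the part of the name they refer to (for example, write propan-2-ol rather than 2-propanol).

2-bromodecanal

The longest chain bearing the –CHO group is 10 carbons long (decane).
The highest-priority functional group is an aldehyde (terminal –CHO), so the name ends in -al.
Choose the numbering such that the aldehyde carbon is C-1 by definition.
This places a bromo group at C-2.
The name is 2-bromodecanal.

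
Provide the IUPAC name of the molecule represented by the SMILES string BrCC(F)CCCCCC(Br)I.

1,8-dibromo-7-fluoro-1-iodooctane

The longest continuous carbon chain has 8 atoms, so the parent hydride is octane.
Choose the numbering such that the substituent locant set {1,1,7,8} is lower than {1,2,8,8} at the first point of difference.
This places bromo groups at C-1 and C-8; a fluoro group at C-7; an iodo group at C-1.
Prefixes are listed alphabetically: bromo, fluoro, iodo.
Putting it together: 1,8-dibromo-7-fluoro-1-iodooctane.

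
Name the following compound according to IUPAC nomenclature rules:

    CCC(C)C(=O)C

3-methylpentan-2-one

Counting along the main chain through the carbonyl gives 5 carbons: the parent is pentane.
The highest-priority functional group is a ketone (C=O on an internal carbon), so the name ends in -one.
Number the chain so that numbering from this end puts the carbonyl group at C-2 rather than C-4.
With this numbering: the carbonyl at C-2; a methyl group at C-3.
Assembling the pieces gives 3-methylpentan-2-one.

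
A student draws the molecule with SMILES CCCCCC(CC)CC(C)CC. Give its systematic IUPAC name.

The parent chain contains 10 carbons (decane).
Choose the numbering such that the substituent locant set {3,5} is lower than {6,8} at the first point of difference.
That gives an ethyl group at C-5; a methyl group at C-3.
The substituents are ordered alphabetically, ignoring any di-/tri- multipliers.
The name is 5-ethyl-3-methyldecane.

5-ethyl-3-methyldecane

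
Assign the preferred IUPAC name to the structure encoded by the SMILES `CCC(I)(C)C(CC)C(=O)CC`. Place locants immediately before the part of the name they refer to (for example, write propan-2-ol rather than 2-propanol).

Counting along the main chain through the carbonyl gives 7 carbons: the parent is heptane.
The principal characteristic group is a ketone (C=O on an internal carbon), named with the suffix -one.
Number the chain so that numbering from this end puts the carbonyl group at C-3 rather than C-5.
That gives the carbonyl at C-3; an ethyl group at C-4; an iodo group at C-5; a methyl group at C-5.
Prefixes are listed alphabetically: ethyl, iodo, methyl.
Assembling the pieces gives 4-ethyl-5-iodo-5-methylheptan-3-one.

4-ethyl-5-iodo-5-methylheptan-3-one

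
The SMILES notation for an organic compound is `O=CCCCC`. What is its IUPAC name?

The longest carbon chain that includes the –CHO group has 5 carbons, so the parent hydride is pentane.
The highest-priority functional group is an aldehyde (terminal –CHO), so the name ends in -al.
The numbering direction is chosen so that the aldehyde carbon is C-1 by definition.
The name is pentanal.

pentanal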